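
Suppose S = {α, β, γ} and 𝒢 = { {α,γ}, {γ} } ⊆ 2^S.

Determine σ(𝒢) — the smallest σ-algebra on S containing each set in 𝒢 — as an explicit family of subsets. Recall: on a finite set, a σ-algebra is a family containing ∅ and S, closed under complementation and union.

Take S₀ = 𝒢 ∪ {∅, S} = { {}, {γ}, {α,γ}, S }.
Iteration 1. New:
  {β}  = {α,γ}ᶜ
  {α,β}  = {γ}ᶜ
Iteration 2 adds 1:
  {β,γ}  = {γ} ∪ {β}
Iteration 3: +1 →
  {α}  = {β,γ}ᶜ
Iteration 4: no new sets; the family is a σ-algebra.

σ(𝒢) = { {}, {α}, {β}, {γ}, {α,β}, {α,γ}, {β,γ}, S }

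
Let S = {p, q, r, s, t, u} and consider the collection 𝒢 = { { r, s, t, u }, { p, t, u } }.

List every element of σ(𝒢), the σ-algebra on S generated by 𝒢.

|σ(𝒢)| = 16.  σ(𝒢) = { {}, { p }, { q }, { p, q }, { r, s }, { t, u }, { p, r, s }, { p, t, u }, { q, r, s }, { q, t, u }, { p, q, r, s }, { p, q, t, u }, { r, s, t, u }, { p, r, s, t, u }, { q, r, s, t, u }, S }

Check:
Initial family (4 sets): { {}, { p, t, u }, { r, s, t, u }, S }.
Iteration 1 (3 new):
  { p, q }  = { r, s, t, u }ᶜ
  { q, r, s }  = { p, t, u }ᶜ
  { p, r, s, t, u }  = { p, t, u } ∪ { r, s, t, u }
Iteration 2. New:
  { q }  = { p, r, s, t, u }ᶜ
  { p, q, r, s }  = { q, r, s } ∪ { p, q }
  { p, q, t, u }  = { p, t, u } ∪ { p, q }
  { q, r, s, t, u }  = { q, r, s } ∪ { r, s, t, u }
Iteration 3 (3 new):
  { p }  = { q, r, s, t, u }ᶜ
  { r, s }  = { p, q, t, u }ᶜ
  { t, u }  = { p, q, r, s }ᶜ
Iteration 4. New:
  { p, r, s }  = { r, s } ∪ { p }
  { q, t, u }  = { t, u } ∪ { q }
Iteration 5: no new sets; the family is a σ-algebra.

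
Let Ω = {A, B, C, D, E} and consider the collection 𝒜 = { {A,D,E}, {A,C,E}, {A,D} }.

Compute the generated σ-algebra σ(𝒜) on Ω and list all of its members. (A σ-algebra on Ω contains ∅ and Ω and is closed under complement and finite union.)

Answer: σ(𝒜) = { ∅, {A}, {B}, {C}, {D}, {E}, {A,B}, {A,C}, {A,D}, {A,E}, {B,C}, {B,D}, {B,E}, {C,D}, {C,E}, {D,E}, {A,B,C}, {A,B,D}, {A,B,E}, {A,C,D}, {A,C,E}, {A,D,E}, {B,C,D}, {B,C,E}, {B,D,E}, {C,D,E}, {A,B,C,D}, {A,B,C,E}, {A,B,D,E}, {A,C,D,E}, {B,C,D,E}, Ω }

Trace:
Begin from { ∅, {A,D}, {A,C,E}, {A,D,E}, Ω } (that is, 𝒜 plus ∅ and Ω).
Round 1 adds 4:
  {B,C}  = {A,D,E}ᶜ
  {B,D}  = {A,C,E}ᶜ
  {B,C,E}  = {A,D}ᶜ
  {A,C,D,E}  = {A,D,E} ∪ {A,C,E}
  (now 9)
Round 2. New:
  {B}  = {A,C,D,E}ᶜ
  {A,B,D}  = {A,D} ∪ {B,D}
  {B,C,D}  = {B,C} ∪ {B,D}
  {A,B,C,D}  = {A,D} ∪ {B,C}
  {A,B,C,E}  = {A,C,E} ∪ {B,C,E}
  {A,B,D,E}  = {A,D,E} ∪ {B,D}
  {B,C,D,E}  = {B,C,E} ∪ {B,D}
  (now 16)
Round 3: +6 →
  {A}  = {B,C,D,E}ᶜ
  {C}  = {A,B,D,E}ᶜ
  {D}  = {A,B,C,E}ᶜ
  {E}  = {A,B,C,D}ᶜ
  {A,E}  = {B,C,D}ᶜ
  {C,E}  = {A,B,D}ᶜ
  (now 22)
Round 4: +10 →
  {A,B}  = {B} ∪ {A}
  {A,C}  = {C} ∪ {A}
  {B,E}  = {B} ∪ {E}
  {C,D}  = {C} ∪ {D}
  {D,E}  = {E} ∪ {D}
  {A,B,C}  = {B,C} ∪ {A}
  {A,B,E}  = {B} ∪ {A,E}
  {A,C,D}  = {C} ∪ {A,D}
  {B,D,E}  = {E} ∪ {B,D}
  {C,D,E}  = {D} ∪ {C,E}
  (now 32)
Round 5: stable.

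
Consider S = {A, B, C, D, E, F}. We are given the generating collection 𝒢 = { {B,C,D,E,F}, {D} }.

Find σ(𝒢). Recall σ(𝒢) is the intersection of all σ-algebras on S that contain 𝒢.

σ(𝒢) (8 sets): { {}, {A}, {D}, {A,D}, {B,C,E,F}, {A,B,C,E,F}, {B,C,D,E,F}, S }

Derivation:
Take S₀ = 𝒢 ∪ {∅, S} = { {}, {D}, {B,C,D,E,F}, S }.
Iteration 1 adds 2:
  {A}  = ᶜ of {B,C,D,E,F}
  {A,B,C,E,F}  = ᶜ of {D}
  (now 6)
Iteration 2. New:
  {A,D}  = {D} ∪ {A}
  (now 7)
Iteration 3 adds 1:
  {B,C,E,F}  = ᶜ of {A,D}
  (now 8)
Iteration 4: no new sets; the family is a σ-algebra.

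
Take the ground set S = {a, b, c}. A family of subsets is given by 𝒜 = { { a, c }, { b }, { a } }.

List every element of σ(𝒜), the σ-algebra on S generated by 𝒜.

|σ(𝒜)| = 8.  σ(𝒜) = { ∅, { a }, { b }, { c }, { a, b }, { a, c }, { b, c }, S }

Check:
Initial family (5 sets): { ∅, { a }, { b }, { a, c }, S }.
Iteration 1. New:
  { a, b }  = { b } ∪ { a }
  { b, c }  = ᶜ of { a }
  — 7 sets.
Iteration 2: 1 new —
  { c }  = ᶜ of { a, b }
  — 8 sets.
Iteration 3: already closed under ᶜ and ∪.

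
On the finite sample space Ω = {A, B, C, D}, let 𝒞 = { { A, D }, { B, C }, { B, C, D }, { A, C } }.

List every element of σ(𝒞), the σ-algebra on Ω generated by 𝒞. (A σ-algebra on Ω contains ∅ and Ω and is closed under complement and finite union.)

|σ(𝒞)| = 16.  σ(𝒞) = { ∅, { A }, { B }, { C }, { D }, { A, B }, { A, C }, { A, D }, { B, C }, { B, D }, { C, D }, { A, B, C }, { A, B, D }, { A, C, D }, { B, C, D }, Ω }

Trace:
Seed the family with 𝒞 together with ∅ and Ω: { ∅, { A, C }, { A, D }, { B, C }, { B, C, D }, Ω }.
Pass 1: 4 new —
  { A }  = complement { B, C, D }
  { B, D }  = complement { A, C }
  { A, B, C }  = { B, C } ∪ { A, C }
  { A, C, D }  = { A, D } ∪ { A, C }
Pass 2 adds 3:
  { B }  = complement { A, C, D }
  { D }  = complement { A, B, C }
  { A, B, D }  = { A, D } ∪ { B, D }
Pass 3: 2 new —
  { C }  = complement { A, B, D }
  { A, B }  = { B } ∪ { A }
Pass 4: 1 new —
  { C, D }  = complement { A, B }
Pass 5: no new sets; the family is a σ-algebra.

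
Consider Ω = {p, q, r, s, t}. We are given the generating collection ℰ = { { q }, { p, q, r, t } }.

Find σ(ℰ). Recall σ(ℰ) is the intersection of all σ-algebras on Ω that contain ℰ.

Begin from { ∅, { q }, { p, q, r, t }, Ω } (that is, ℰ plus ∅ and Ω).
Step 1 (2 new):
  { s }  = complement { p, q, r, t }
  { p, r, s, t }  = complement { q }
  (now 6)
Step 2. New:
  { q, s }  = { s } ∪ { q }
  (now 7)
Step 3 (1 new):
  { p, r, t }  = complement { q, s }
  (now 8)
Step 4: stable.

σ(ℰ) = { ∅, { q }, { s }, { q, s }, { p, r, t }, { p, q, r, t }, { p, r, s, t }, Ω }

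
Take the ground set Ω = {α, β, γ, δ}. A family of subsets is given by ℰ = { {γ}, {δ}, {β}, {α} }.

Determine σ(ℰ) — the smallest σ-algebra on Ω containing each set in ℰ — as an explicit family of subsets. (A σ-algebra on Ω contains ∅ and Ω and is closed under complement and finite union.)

Seed the family with ℰ together with ∅ and Ω: { ∅, {α}, {β}, {γ}, {δ}, Ω }.
Round 1. New:
  {α, β}  = {β} ∪ {α}
  {α, γ}  = {γ} ∪ {α}
  {α, δ}  = {δ} ∪ {α}
  {β, γ}  = {γ} ∪ {β}
  {β, δ}  = {δ} ∪ {β}
  {γ, δ}  = {γ} ∪ {δ}
  {α, β, γ}  = complement {δ}
  {α, β, δ}  = complement {γ}
  {α, γ, δ}  = complement {β}
  {β, γ, δ}  = complement {α}
  — 16 sets.
Round 2: stable.

|σ(ℰ)| = 16.  σ(ℰ) = { ∅, {α}, {β}, {γ}, {δ}, {α, β}, {α, γ}, {α, δ}, {β, γ}, {β, δ}, {γ, δ}, {α, β, γ}, {α, β, δ}, {α, γ, δ}, {β, γ, δ}, Ω }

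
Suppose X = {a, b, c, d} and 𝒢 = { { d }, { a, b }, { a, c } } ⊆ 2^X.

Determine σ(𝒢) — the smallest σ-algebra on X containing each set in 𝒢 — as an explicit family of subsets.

|σ(𝒢)| = 16.  σ(𝒢) = { ∅, { a }, { b }, { c }, { d }, { a, b }, { a, c }, { a, d }, { b, c }, { b, d }, { c, d }, { a, b, c }, { a, b, d }, { a, c, d }, { b, c, d }, X }

Trace:
Initial family (5 sets): { ∅, { d }, { a, b }, { a, c }, X }.
Step 1: 5 new —
  { b, d }  = X∖{ a, c }
  { c, d }  = X∖{ a, b }
  { a, b, c }  = X∖{ d }
  { a, b, d }  = { a, b } ∪ { d }
  { a, c, d }  = { a, c } ∪ { d }
  |family| = 10
Step 2: +3 →
  { b }  = X∖{ a, c, d }
  { c }  = X∖{ a, b, d }
  { b, c, d }  = { c, d } ∪ { b, d }
  |family| = 13
Step 3: +2 →
  { a }  = X∖{ b, c, d }
  { b, c }  = { c } ∪ { b }
  |family| = 15
Step 4: +1 →
  { a, d }  = X∖{ b, c }
  |family| = 16
Step 5: stable.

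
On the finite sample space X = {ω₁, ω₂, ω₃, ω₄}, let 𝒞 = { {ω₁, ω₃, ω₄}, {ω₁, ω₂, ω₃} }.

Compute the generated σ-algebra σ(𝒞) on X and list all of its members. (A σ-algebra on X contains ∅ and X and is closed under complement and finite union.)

Answer: σ(𝒞) = { ∅, {ω₂}, {ω₄}, {ω₁, ω₃}, {ω₂, ω₄}, {ω₁, ω₂, ω₃}, {ω₁, ω₃, ω₄}, X }

Working:
Begin from { ∅, {ω₁, ω₂, ω₃}, {ω₁, ω₃, ω₄}, X } (that is, 𝒞 plus ∅ and X).
Step 1: +2 →
  {ω₂}  = {ω₁, ω₃, ω₄}ᶜ
  {ω₄}  = {ω₁, ω₂, ω₃}ᶜ
  — 6 sets.
Step 2: 1 new —
  {ω₂, ω₄}  = {ω₄} ∪ {ω₂}
  — 7 sets.
Step 3 (1 new):
  {ω₁, ω₃}  = {ω₂, ω₄}ᶜ
  — 8 sets.
Step 4 adds nothing — fixpoint reached.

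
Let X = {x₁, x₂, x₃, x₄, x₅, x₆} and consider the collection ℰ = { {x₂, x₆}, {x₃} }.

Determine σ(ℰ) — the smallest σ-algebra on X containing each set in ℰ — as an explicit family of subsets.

|σ(ℰ)| = 8.  σ(ℰ) = { {}, {x₃}, {x₂, x₆}, {x₁, x₄, x₅}, {x₂, x₃, x₆}, {x₁, x₃, x₄, x₅}, {x₁, x₂, x₄, x₅, x₆}, X }

Derivation:
Seed the family with ℰ together with ∅ and X: { {}, {x₃}, {x₂, x₆}, X }.
Iteration 1: 3 new —
  {x₂, x₃, x₆}  = {x₃} ∪ {x₂, x₆}
  {x₁, x₃, x₄, x₅}  = complement {x₂, x₆}
  {x₁, x₂, x₄, x₅, x₆}  = complement {x₃}
  |family| = 7
Iteration 2 adds 1:
  {x₁, x₄, x₅}  = complement {x₂, x₃, x₆}
  |family| = 8
Iteration 3: already closed under ᶜ and ∪.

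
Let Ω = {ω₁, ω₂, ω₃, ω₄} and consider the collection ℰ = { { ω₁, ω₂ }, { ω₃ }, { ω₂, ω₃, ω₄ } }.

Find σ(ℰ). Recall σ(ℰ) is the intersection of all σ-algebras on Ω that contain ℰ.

Answer: σ(ℰ) = { ∅, { ω₁ }, { ω₂ }, { ω₃ }, { ω₄ }, { ω₁, ω₂ }, { ω₁, ω₃ }, { ω₁, ω₄ }, { ω₂, ω₃ }, { ω₂, ω₄ }, { ω₃, ω₄ }, { ω₁, ω₂, ω₃ }, { ω₁, ω₂, ω₄ }, { ω₁, ω₃, ω₄ }, { ω₂, ω₃, ω₄ }, Ω }

Working:
Seed the family with ℰ together with ∅ and Ω: { ∅, { ω₃ }, { ω₁, ω₂ }, { ω₂, ω₃, ω₄ }, Ω }.
Pass 1. New:
  { ω₁ }  = { ω₂, ω₃, ω₄ }ᶜ
  { ω₃, ω₄ }  = { ω₁, ω₂ }ᶜ
  { ω₁, ω₂, ω₃ }  = { ω₃ } ∪ { ω₁, ω₂ }
  { ω₁, ω₂, ω₄ }  = { ω₃ }ᶜ
  — 9 sets.
Pass 2 (3 new):
  { ω₄ }  = { ω₁, ω₂, ω₃ }ᶜ
  { ω₁, ω₃ }  = { ω₃ } ∪ { ω₁ }
  { ω₁, ω₃, ω₄ }  = { ω₃, ω₄ } ∪ { ω₁ }
  — 12 sets.
Pass 3 adds 3:
  { ω₂ }  = { ω₁, ω₃, ω₄ }ᶜ
  { ω₁, ω₄ }  = { ω₄ } ∪ { ω₁ }
  { ω₂, ω₄ }  = { ω₁, ω₃ }ᶜ
  — 15 sets.
Pass 4. New:
  { ω₂, ω₃ }  = { ω₁, ω₄ }ᶜ
  — 16 sets.
Pass 5: no new sets; the family is a σ-algebra.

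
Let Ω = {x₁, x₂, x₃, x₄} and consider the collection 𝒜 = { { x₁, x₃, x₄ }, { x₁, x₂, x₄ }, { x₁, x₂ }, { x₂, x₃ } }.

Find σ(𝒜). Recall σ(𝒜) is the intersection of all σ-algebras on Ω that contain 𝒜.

σ(𝒜) = { ∅, { x₁ }, { x₂ }, { x₃ }, { x₄ }, { x₁, x₂ }, { x₁, x₃ }, { x₁, x₄ }, { x₂, x₃ }, { x₂, x₄ }, { x₃, x₄ }, { x₁, x₂, x₃ }, { x₁, x₂, x₄ }, { x₁, x₃, x₄ }, { x₂, x₃, x₄ }, Ω }

Check:
Seed the family with 𝒜 together with ∅ and Ω: { ∅, { x₁, x₂ }, { x₂, x₃ }, { x₁, x₂, x₄ }, { x₁, x₃, x₄ }, Ω }.
Pass 1: +5 →
  { x₂ }  = ᶜ of { x₁, x₃, x₄ }
  { x₃ }  = ᶜ of { x₁, x₂, x₄ }
  { x₁, x₄ }  = ᶜ of { x₂, x₃ }
  { x₃, x₄ }  = ᶜ of { x₁, x₂ }
  { x₁, x₂, x₃ }  = { x₂, x₃ } ∪ { x₁, x₂ }
  |family| = 11
Pass 2. New:
  { x₄ }  = ᶜ of { x₁, x₂, x₃ }
  { x₂, x₃, x₄ }  = { x₃, x₄ } ∪ { x₂ }
  |family| = 13
Pass 3: +2 →
  { x₁ }  = ᶜ of { x₂, x₃, x₄ }
  { x₂, x₄ }  = { x₄ } ∪ { x₂ }
  |family| = 15
Pass 4 (1 new):
  { x₁, x₃ }  = ᶜ of { x₂, x₄ }
  |family| = 16
Pass 5: no new sets; the family is a σ-algebra.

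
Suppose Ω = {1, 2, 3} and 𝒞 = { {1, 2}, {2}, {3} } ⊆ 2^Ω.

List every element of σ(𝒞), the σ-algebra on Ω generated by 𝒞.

Start: 𝒞 ∪ {∅, Ω} = { {}, {2}, {3}, {1, 2}, Ω }.
Iteration 1 adds 2:
  {1, 3}  = ᶜ of {2}
  {2, 3}  = {3} ∪ {2}
Iteration 2: 1 new —
  {1}  = ᶜ of {2, 3}
Iteration 3: stable.

Therefore σ(𝒞) = { {}, {1}, {2}, {3}, {1, 2}, {1, 3}, {2, 3}, Ω } (|σ(𝒞)| = 8).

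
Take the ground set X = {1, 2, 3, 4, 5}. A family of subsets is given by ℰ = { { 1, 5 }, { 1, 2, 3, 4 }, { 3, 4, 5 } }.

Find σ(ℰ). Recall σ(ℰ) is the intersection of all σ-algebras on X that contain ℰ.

σ(ℰ) = { {  }, { 1 }, { 2 }, { 5 }, { 1, 2 }, { 1, 5 }, { 2, 5 }, { 3, 4 }, { 1, 2, 5 }, { 1, 3, 4 }, { 2, 3, 4 }, { 3, 4, 5 }, { 1, 2, 3, 4 }, { 1, 3, 4, 5 }, { 2, 3, 4, 5 }, X }

Trace:
Initial family (5 sets): { {  }, { 1, 5 }, { 3, 4, 5 }, { 1, 2, 3, 4 }, X }.
Step 1: 4 new —
  { 5 }  = ᶜ of { 1, 2, 3, 4 }
  { 1, 2 }  = ᶜ of { 3, 4, 5 }
  { 2, 3, 4 }  = ᶜ of { 1, 5 }
  { 1, 3, 4, 5 }  = { 3, 4, 5 } ∪ { 1, 5 }
  |family| = 9
Step 2: +3 →
  { 2 }  = ᶜ of { 1, 3, 4, 5 }
  { 1, 2, 5 }  = { 1, 2 } ∪ { 5 }
  { 2, 3, 4, 5 }  = { 3, 4, 5 } ∪ { 2, 3, 4 }
  |family| = 12
Step 3. New:
  { 1 }  = ᶜ of { 2, 3, 4, 5 }
  { 2, 5 }  = { 2 } ∪ { 5 }
  { 3, 4 }  = ᶜ of { 1, 2, 5 }
  |family| = 15
Step 4 (1 new):
  { 1, 3, 4 }  = ᶜ of { 2, 5 }
  |family| = 16
Step 5: closed — nothing new.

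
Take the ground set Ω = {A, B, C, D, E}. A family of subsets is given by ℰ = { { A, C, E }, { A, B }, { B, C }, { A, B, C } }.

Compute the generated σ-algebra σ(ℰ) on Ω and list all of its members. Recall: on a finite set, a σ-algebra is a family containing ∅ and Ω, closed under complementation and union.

Start: ℰ ∪ {∅, Ω} = { ∅, { A, B }, { B, C }, { A, B, C }, { A, C, E }, Ω }.
Pass 1: 5 new —
  { B, D }  = Ω∖{ A, C, E }
  { D, E }  = Ω∖{ A, B, C }
  { A, D, E }  = Ω∖{ B, C }
  { C, D, E }  = Ω∖{ A, B }
  { A, B, C, E }  = { B, C } ∪ { A, C, E }
  (now 11)
Pass 2: 8 new —
  { D }  = Ω∖{ A, B, C, E }
  { A, B, D }  = { A, B } ∪ { B, D }
  { B, C, D }  = { B, C } ∪ { B, D }
  { B, D, E }  = { D, E } ∪ { B, D }
  { A, B, C, D }  = { A, B, C } ∪ { B, D }
  { A, B, D, E }  = { A, D, E } ∪ { A, B }
  { A, C, D, E }  = { A, D, E } ∪ { C, D, E }
  { B, C, D, E }  = { C, D, E } ∪ { B, C }
  (now 19)
Pass 3: +7 →
  { A }  = Ω∖{ B, C, D, E }
  { B }  = Ω∖{ A, C, D, E }
  { C }  = Ω∖{ A, B, D, E }
  { E }  = Ω∖{ A, B, C, D }
  { A, C }  = Ω∖{ B, D, E }
  { A, E }  = Ω∖{ B, C, D }
  { C, E }  = Ω∖{ A, B, D }
  (now 26)
Pass 4 (6 new):
  { A, D }  = { D } ∪ { A }
  { B, E }  = { B } ∪ { E }
  { C, D }  = { C } ∪ { D }
  { A, B, E }  = { A, B } ∪ { E }
  { A, C, D }  = { A, C } ∪ { D }
  { B, C, E }  = { B } ∪ { C, E }
  (now 32)
Pass 5: already closed under ᶜ and ∪.

Therefore σ(ℰ) = { ∅, { A }, { B }, { C }, { D }, { E }, { A, B }, { A, C }, { A, D }, { A, E }, { B, C }, { B, D }, { B, E }, { C, D }, { C, E }, { D, E }, { A, B, C }, { A, B, D }, { A, B, E }, { A, C, D }, { A, C, E }, { A, D, E }, { B, C, D }, { B, C, E }, { B, D, E }, { C, D, E }, { A, B, C, D }, { A, B, C, E }, { A, B, D, E }, { A, C, D, E }, { B, C, D, E }, Ω } (|σ(ℰ)| = 32).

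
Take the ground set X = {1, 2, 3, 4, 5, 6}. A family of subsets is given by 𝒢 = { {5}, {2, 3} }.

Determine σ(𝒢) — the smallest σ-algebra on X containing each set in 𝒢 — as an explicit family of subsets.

Start: 𝒢 ∪ {∅, X} = { {}, {5}, {2, 3}, X }.
Step 1 adds 3:
  {2, 3, 5}  = {5} ∪ {2, 3}
  {1, 4, 5, 6}  = complement {2, 3}
  {1, 2, 3, 4, 6}  = complement {5}
  |family| = 7
Step 2. New:
  {1, 4, 6}  = complement {2, 3, 5}
  |family| = 8
Step 3 adds nothing — fixpoint reached.

σ(𝒢) = { {}, {5}, {2, 3}, {1, 4, 6}, {2, 3, 5}, {1, 4, 5, 6}, {1, 2, 3, 4, 6}, X }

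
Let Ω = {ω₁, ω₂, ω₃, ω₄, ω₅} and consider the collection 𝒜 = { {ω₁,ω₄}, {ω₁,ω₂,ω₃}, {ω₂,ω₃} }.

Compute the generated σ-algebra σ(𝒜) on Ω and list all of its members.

|σ(𝒜)| = 16.  σ(𝒜) = { {}, {ω₁}, {ω₄}, {ω₅}, {ω₁,ω₄}, {ω₁,ω₅}, {ω₂,ω₃}, {ω₄,ω₅}, {ω₁,ω₂,ω₃}, {ω₁,ω₄,ω₅}, {ω₂,ω₃,ω₄}, {ω₂,ω₃,ω₅}, {ω₁,ω₂,ω₃,ω₄}, {ω₁,ω₂,ω₃,ω₅}, {ω₂,ω₃,ω₄,ω₅}, Ω }

Working:
Take S₀ = 𝒜 ∪ {∅, Ω} = { {}, {ω₁,ω₄}, {ω₂,ω₃}, {ω₁,ω₂,ω₃}, Ω }.
Pass 1: +4 →
  {ω₄,ω₅}  = Ω∖{ω₁,ω₂,ω₃}
  {ω₁,ω₄,ω₅}  = Ω∖{ω₂,ω₃}
  {ω₂,ω₃,ω₅}  = Ω∖{ω₁,ω₄}
  {ω₁,ω₂,ω₃,ω₄}  = {ω₁,ω₂,ω₃} ∪ {ω₁,ω₄}
  [9 total]
Pass 2 (3 new):
  {ω₅}  = Ω∖{ω₁,ω₂,ω₃,ω₄}
  {ω₁,ω₂,ω₃,ω₅}  = {ω₁,ω₂,ω₃} ∪ {ω₂,ω₃,ω₅}
  {ω₂,ω₃,ω₄,ω₅}  = {ω₄,ω₅} ∪ {ω₂,ω₃,ω₅}
  [12 total]
Pass 3 adds 2:
  {ω₁}  = Ω∖{ω₂,ω₃,ω₄,ω₅}
  {ω₄}  = Ω∖{ω₁,ω₂,ω₃,ω₅}
  [14 total]
Pass 4. New:
  {ω₁,ω₅}  = {ω₅} ∪ {ω₁}
  {ω₂,ω₃,ω₄}  = {ω₂,ω₃} ∪ {ω₄}
  [16 total]
Pass 5: closed — nothing new.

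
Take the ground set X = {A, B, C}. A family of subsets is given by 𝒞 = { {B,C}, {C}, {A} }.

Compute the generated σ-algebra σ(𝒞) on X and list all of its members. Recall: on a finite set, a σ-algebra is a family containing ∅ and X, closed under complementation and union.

Start: 𝒞 ∪ {∅, X} = { {}, {A}, {C}, {B,C}, X }.
Round 1 (2 new):
  {A,B}  = X∖{C}
  {A,C}  = {C} ∪ {A}
  — 7 sets.
Round 2 adds 1:
  {B}  = X∖{A,C}
  — 8 sets.
Round 3: stable.

Hence σ(𝒞) has 8 members: { {}, {A}, {B}, {C}, {A,B}, {A,C}, {B,C}, X }.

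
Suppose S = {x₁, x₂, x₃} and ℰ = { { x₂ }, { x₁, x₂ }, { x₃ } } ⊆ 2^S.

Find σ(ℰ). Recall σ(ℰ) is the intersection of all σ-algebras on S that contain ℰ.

Start: ℰ ∪ {∅, S} = { {  }, { x₂ }, { x₃ }, { x₁, x₂ }, S }.
Iteration 1 (2 new):
  { x₁, x₃ }  = complement { x₂ }
  { x₂, x₃ }  = { x₃ } ∪ { x₂ }
  — 7 sets.
Iteration 2: +1 →
  { x₁ }  = complement { x₂, x₃ }
  — 8 sets.
Iteration 3: no new sets; the family is a σ-algebra.

|σ(ℰ)| = 8.  σ(ℰ) = { {  }, { x₁ }, { x₂ }, { x₃ }, { x₁, x₂ }, { x₁, x₃ }, { x₂, x₃ }, S }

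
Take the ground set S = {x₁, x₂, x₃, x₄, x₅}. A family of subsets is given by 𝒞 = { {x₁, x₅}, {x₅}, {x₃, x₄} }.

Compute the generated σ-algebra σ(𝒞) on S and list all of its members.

Answer: σ(𝒞) = { ∅, {x₁}, {x₂}, {x₅}, {x₁, x₂}, {x₁, x₅}, {x₂, x₅}, {x₃, x₄}, {x₁, x₂, x₅}, {x₁, x₃, x₄}, {x₂, x₃, x₄}, {x₃, x₄, x₅}, {x₁, x₂, x₃, x₄}, {x₁, x₃, x₄, x₅}, {x₂, x₃, x₄, x₅}, S }

Derivation:
Begin from { ∅, {x₅}, {x₁, x₅}, {x₃, x₄}, S } (that is, 𝒞 plus ∅ and S).
Iteration 1. New:
  {x₁, x₂, x₅}  = {x₃, x₄}ᶜ
  {x₂, x₃, x₄}  = {x₁, x₅}ᶜ
  {x₃, x₄, x₅}  = {x₃, x₄} ∪ {x₅}
  {x₁, x₂, x₃, x₄}  = {x₅}ᶜ
  {x₁, x₃, x₄, x₅}  = {x₃, x₄} ∪ {x₁, x₅}
  [10 total]
Iteration 2: +3 →
  {x₂}  = {x₁, x₃, x₄, x₅}ᶜ
  {x₁, x₂}  = {x₃, x₄, x₅}ᶜ
  {x₂, x₃, x₄, x₅}  = {x₃, x₄, x₅} ∪ {x₂, x₃, x₄}
  [13 total]
Iteration 3 adds 2:
  {x₁}  = {x₂, x₃, x₄, x₅}ᶜ
  {x₂, x₅}  = {x₂} ∪ {x₅}
  [15 total]
Iteration 4 (1 new):
  {x₁, x₃, x₄}  = {x₂, x₅}ᶜ
  [16 total]
Iteration 5: no new sets; the family is a σ-algebra.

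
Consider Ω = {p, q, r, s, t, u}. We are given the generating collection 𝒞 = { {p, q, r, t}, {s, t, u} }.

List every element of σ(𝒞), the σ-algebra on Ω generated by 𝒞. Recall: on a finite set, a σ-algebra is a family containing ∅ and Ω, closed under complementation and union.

Answer: σ(𝒞) = { {}, {t}, {s, u}, {p, q, r}, {s, t, u}, {p, q, r, t}, {p, q, r, s, u}, Ω }

Derivation:
Initial family (4 sets): { {}, {s, t, u}, {p, q, r, t}, Ω }.
Iteration 1: +2 →
  {s, u}  = complement {p, q, r, t}
  {p, q, r}  = complement {s, t, u}
  — 6 sets.
Iteration 2 (1 new):
  {p, q, r, s, u}  = {p, q, r} ∪ {s, u}
  — 7 sets.
Iteration 3 adds 1:
  {t}  = complement {p, q, r, s, u}
  — 8 sets.
Iteration 4: stable.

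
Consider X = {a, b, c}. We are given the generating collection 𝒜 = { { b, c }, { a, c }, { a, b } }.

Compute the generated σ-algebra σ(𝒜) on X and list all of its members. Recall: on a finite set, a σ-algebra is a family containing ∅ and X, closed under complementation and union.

Seed the family with 𝒜 together with ∅ and X: { ∅, { a, b }, { a, c }, { b, c }, X }.
Iteration 1 adds 3:
  { a }  = complement { b, c }
  { b }  = complement { a, c }
  { c }  = complement { a, b }
  (now 8)
Iteration 2: already closed under ᶜ and ∪.

Hence σ(𝒜) has 8 members: { ∅, { a }, { b }, { c }, { a, b }, { a, c }, { b, c }, X }.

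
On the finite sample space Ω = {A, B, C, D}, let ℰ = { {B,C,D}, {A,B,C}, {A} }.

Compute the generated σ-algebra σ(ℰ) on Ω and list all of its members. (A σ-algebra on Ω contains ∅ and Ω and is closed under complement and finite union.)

|σ(ℰ)| = 8.  σ(ℰ) = { {}, {A}, {D}, {A,D}, {B,C}, {A,B,C}, {B,C,D}, Ω }

Check:
Begin from { {}, {A}, {A,B,C}, {B,C,D}, Ω } (that is, ℰ plus ∅ and Ω).
Step 1 adds 1:
  {D}  = Ω∖{A,B,C}
  — 6 sets.
Step 2. New:
  {A,D}  = {D} ∪ {A}
  — 7 sets.
Step 3: +1 →
  {B,C}  = Ω∖{A,D}
  — 8 sets.
After Step 4 the family is unchanged; done.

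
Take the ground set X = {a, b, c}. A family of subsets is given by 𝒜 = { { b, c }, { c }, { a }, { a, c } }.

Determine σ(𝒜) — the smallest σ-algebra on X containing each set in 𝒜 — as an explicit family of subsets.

Initial family (6 sets): { ∅, { a }, { c }, { a, c }, { b, c }, X }.
Step 1: 2 new —
  { b }  = complement { a, c }
  { a, b }  = complement { c }
  [8 total]
After Step 2 the family is unchanged; done.

σ(𝒜) = { ∅, { a }, { b }, { c }, { a, b }, { a, c }, { b, c }, X }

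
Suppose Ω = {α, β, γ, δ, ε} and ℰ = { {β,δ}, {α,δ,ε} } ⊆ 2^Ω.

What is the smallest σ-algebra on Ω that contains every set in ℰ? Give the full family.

|σ(ℰ)| = 16.  σ(ℰ) = { ∅, {β}, {γ}, {δ}, {α,ε}, {β,γ}, {β,δ}, {γ,δ}, {α,β,ε}, {α,γ,ε}, {α,δ,ε}, {β,γ,δ}, {α,β,γ,ε}, {α,β,δ,ε}, {α,γ,δ,ε}, Ω }

Working:
Begin from { ∅, {β,δ}, {α,δ,ε}, Ω } (that is, ℰ plus ∅ and Ω).
Iteration 1 (3 new):
  {β,γ}  = ᶜ of {α,δ,ε}
  {α,γ,ε}  = ᶜ of {β,δ}
  {α,β,δ,ε}  = {β,δ} ∪ {α,δ,ε}
  |family| = 7
Iteration 2 adds 4:
  {γ}  = ᶜ of {α,β,δ,ε}
  {β,γ,δ}  = {β,γ} ∪ {β,δ}
  {α,β,γ,ε}  = {β,γ} ∪ {α,γ,ε}
  {α,γ,δ,ε}  = {α,δ,ε} ∪ {α,γ,ε}
  |family| = 11
Iteration 3: 3 new —
  {β}  = ᶜ of {α,γ,δ,ε}
  {δ}  = ᶜ of {α,β,γ,ε}
  {α,ε}  = ᶜ of {β,γ,δ}
  |family| = 14
Iteration 4. New:
  {γ,δ}  = {γ} ∪ {δ}
  {α,β,ε}  = {α,ε} ∪ {β}
  |family| = 16
Iteration 5 adds nothing — fixpoint reached.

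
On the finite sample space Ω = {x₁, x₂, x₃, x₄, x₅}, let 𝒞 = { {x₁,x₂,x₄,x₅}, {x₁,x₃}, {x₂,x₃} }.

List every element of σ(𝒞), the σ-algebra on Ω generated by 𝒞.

σ(𝒞) = { {}, {x₁}, {x₂}, {x₃}, {x₁,x₂}, {x₁,x₃}, {x₂,x₃}, {x₄,x₅}, {x₁,x₂,x₃}, {x₁,x₄,x₅}, {x₂,x₄,x₅}, {x₃,x₄,x₅}, {x₁,x₂,x₄,x₅}, {x₁,x₃,x₄,x₅}, {x₂,x₃,x₄,x₅}, Ω }

Working:
Seed the family with 𝒞 together with ∅ and Ω: { {}, {x₁,x₃}, {x₂,x₃}, {x₁,x₂,x₄,x₅}, Ω }.
Pass 1 (4 new):
  {x₃}  = complement {x₁,x₂,x₄,x₅}
  {x₁,x₂,x₃}  = {x₂,x₃} ∪ {x₁,x₃}
  {x₁,x₄,x₅}  = complement {x₂,x₃}
  {x₂,x₄,x₅}  = complement {x₁,x₃}
  (now 9)
Pass 2 adds 3:
  {x₄,x₅}  = complement {x₁,x₂,x₃}
  {x₁,x₃,x₄,x₅}  = {x₁,x₄,x₅} ∪ {x₃}
  {x₂,x₃,x₄,x₅}  = {x₃} ∪ {x₂,x₄,x₅}
  (now 12)
Pass 3. New:
  {x₁}  = complement {x₂,x₃,x₄,x₅}
  {x₂}  = complement {x₁,x₃,x₄,x₅}
  {x₃,x₄,x₅}  = {x₃} ∪ {x₄,x₅}
  (now 15)
Pass 4: +1 →
  {x₁,x₂}  = complement {x₃,x₄,x₅}
  (now 16)
Pass 5: closed — nothing new.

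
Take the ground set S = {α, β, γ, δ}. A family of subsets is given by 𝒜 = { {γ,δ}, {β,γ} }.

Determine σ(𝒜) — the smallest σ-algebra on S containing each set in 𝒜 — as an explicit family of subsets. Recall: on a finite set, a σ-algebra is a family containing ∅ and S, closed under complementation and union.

σ(𝒜) = { {}, {α}, {β}, {γ}, {δ}, {α,β}, {α,γ}, {α,δ}, {β,γ}, {β,δ}, {γ,δ}, {α,β,γ}, {α,β,δ}, {α,γ,δ}, {β,γ,δ}, S }

Working:
Start: 𝒜 ∪ {∅, S} = { {}, {β,γ}, {γ,δ}, S }.
Round 1 (3 new):
  {α,β}  = {γ,δ}ᶜ
  {α,δ}  = {β,γ}ᶜ
  {β,γ,δ}  = {γ,δ} ∪ {β,γ}
  (now 7)
Round 2. New:
  {α}  = {β,γ,δ}ᶜ
  {α,β,γ}  = {β,γ} ∪ {α,β}
  {α,β,δ}  = {α,δ} ∪ {α,β}
  {α,γ,δ}  = {γ,δ} ∪ {α,δ}
  (now 11)
Round 3 adds 3:
  {β}  = {α,γ,δ}ᶜ
  {γ}  = {α,β,δ}ᶜ
  {δ}  = {α,β,γ}ᶜ
  (now 14)
Round 4 (2 new):
  {α,γ}  = {γ} ∪ {α}
  {β,δ}  = {δ} ∪ {β}
  (now 16)
Round 5: closed — nothing new.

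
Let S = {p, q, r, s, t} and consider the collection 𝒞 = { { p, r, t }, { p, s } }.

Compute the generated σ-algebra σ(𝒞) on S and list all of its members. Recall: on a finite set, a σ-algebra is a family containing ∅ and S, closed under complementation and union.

σ(𝒞) = { {}, { p }, { q }, { s }, { p, q }, { p, s }, { q, s }, { r, t }, { p, q, s }, { p, r, t }, { q, r, t }, { r, s, t }, { p, q, r, t }, { p, r, s, t }, { q, r, s, t }, S }

Derivation:
Seed the family with 𝒞 together with ∅ and S: { {}, { p, s }, { p, r, t }, S }.
Step 1: 3 new —
  { q, s }  = ᶜ of { p, r, t }
  { q, r, t }  = ᶜ of { p, s }
  { p, r, s, t }  = { p, r, t } ∪ { p, s }
Step 2: +4 →
  { q }  = ᶜ of { p, r, s, t }
  { p, q, s }  = { p, s } ∪ { q, s }
  { p, q, r, t }  = { q, r, t } ∪ { p, r, t }
  { q, r, s, t }  = { q, r, t } ∪ { q, s }
Step 3. New:
  { p }  = ᶜ of { q, r, s, t }
  { s }  = ᶜ of { p, q, r, t }
  { r, t }  = ᶜ of { p, q, s }
Step 4 (2 new):
  { p, q }  = { q } ∪ { p }
  { r, s, t }  = { s } ∪ { r, t }
Step 5 adds nothing — fixpoint reached.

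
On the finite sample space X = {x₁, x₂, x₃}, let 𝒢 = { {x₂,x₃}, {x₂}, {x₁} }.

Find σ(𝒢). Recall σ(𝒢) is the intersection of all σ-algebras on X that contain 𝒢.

σ(𝒢) = { {}, {x₁}, {x₂}, {x₃}, {x₁,x₂}, {x₁,x₃}, {x₂,x₃}, X }

Trace:
Begin from { {}, {x₁}, {x₂}, {x₂,x₃}, X } (that is, 𝒢 plus ∅ and X).
Round 1: +2 →
  {x₁,x₂}  = {x₂} ∪ {x₁}
  {x₁,x₃}  = X∖{x₂}
  (now 7)
Round 2 (1 new):
  {x₃}  = X∖{x₁,x₂}
  (now 8)
Round 3: no new sets; the family is a σ-algebra.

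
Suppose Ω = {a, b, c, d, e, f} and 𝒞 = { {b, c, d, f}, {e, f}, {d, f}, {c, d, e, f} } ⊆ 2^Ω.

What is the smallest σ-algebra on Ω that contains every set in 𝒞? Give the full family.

Start: 𝒞 ∪ {∅, Ω} = { {}, {d, f}, {e, f}, {b, c, d, f}, {c, d, e, f}, Ω }.
Iteration 1 (6 new):
  {a, b}  = Ω∖{c, d, e, f}
  {a, e}  = Ω∖{b, c, d, f}
  {d, e, f}  = {e, f} ∪ {d, f}
  {a, b, c, d}  = Ω∖{e, f}
  {a, b, c, e}  = Ω∖{d, f}
  {b, c, d, e, f}  = {e, f} ∪ {b, c, d, f}
  [12 total]
Iteration 2: +12 →
  {a}  = Ω∖{b, c, d, e, f}
  {a, b, c}  = Ω∖{d, e, f}
  {a, b, e}  = {a, b} ∪ {a, e}
  {a, e, f}  = {e, f} ∪ {a, e}
  {a, b, d, f}  = {a, b} ∪ {d, f}
  {a, b, e, f}  = {e, f} ∪ {a, b}
  {a, d, e, f}  = {a, e} ∪ {d, f}
  {a, b, c, d, e}  = {a, e} ∪ {a, b, c, d}
  {a, b, c, d, f}  = {a, b} ∪ {b, c, d, f}
  {a, b, c, e, f}  = {e, f} ∪ {a, b, c, e}
  {a, b, d, e, f}  = {a, b} ∪ {d, e, f}
  {a, c, d, e, f}  = {c, d, e, f} ∪ {a, e}
  [24 total]
Iteration 3: 11 new —
  {b}  = Ω∖{a, c, d, e, f}
  {c}  = Ω∖{a, b, d, e, f}
  {d}  = Ω∖{a, b, c, e, f}
  {e}  = Ω∖{a, b, c, d, f}
  {f}  = Ω∖{a, b, c, d, e}
  {b, c}  = Ω∖{a, d, e, f}
  {c, d}  = Ω∖{a, b, e, f}
  {c, e}  = Ω∖{a, b, d, f}
  {a, d, f}  = {d, f} ∪ {a}
  {b, c, d}  = Ω∖{a, e, f}
  {c, d, f}  = Ω∖{a, b, e}
  [35 total]
Iteration 4 (27 new):
  {a, c}  = {a} ∪ {c}
  {a, d}  = {a} ∪ {d}
  {a, f}  = {a} ∪ {f}
  {b, d}  = {b} ∪ {d}
  {b, e}  = {b} ∪ {e}
  {b, f}  = {b} ∪ {f}
  {c, f}  = {f} ∪ {c}
  {d, e}  = {e} ∪ {d}
  {a, b, d}  = {a, b} ∪ {d}
  {a, b, f}  = {a, b} ∪ {f}
  {a, c, d}  = {c, d} ∪ {a}
  {a, c, e}  = {a} ∪ {c, e}
  {a, d, e}  = {a, e} ∪ {d}
  {b, c, e}  = Ω∖{a, d, f}
  {b, c, f}  = {f} ∪ {b, c}
  {b, d, f}  = {b} ∪ {d, f}
  {b, e, f}  = {e, f} ∪ {b}
  {c, d, e}  = {c, d} ∪ {e}
  {c, e, f}  = {e, f} ∪ {c}
  {a, b, c, f}  = {a, b, c} ∪ {f}
  {a, b, d, e}  = {a, b, e} ∪ {d}
  {a, c, d, e}  = {c, d} ∪ {a, e}
  {a, c, d, f}  = {c, d} ∪ {a, d, f}
  {a, c, e, f}  = {c} ∪ {a, e, f}
  {b, c, d, e}  = {b, c, d} ∪ {e}
  {b, c, e, f}  = {e, f} ∪ {b, c}
  {b, d, e, f}  = {b} ∪ {d, e, f}
  [62 total]
Iteration 5. New:
  {a, c, f}  = {a, f} ∪ {a, c}
  {b, d, e}  = {b, e} ∪ {d, e}
  [64 total]
Iteration 6: stable.

Therefore σ(𝒞) = { {}, {a}, {b}, {c}, {d}, {e}, {f}, {a, b}, {a, c}, {a, d}, {a, e}, {a, f}, {b, c}, {b, d}, {b, e}, {b, f}, {c, d}, {c, e}, {c, f}, {d, e}, {d, f}, {e, f}, {a, b, c}, {a, b, d}, {a, b, e}, {a, b, f}, {a, c, d}, {a, c, e}, {a, c, f}, {a, d, e}, {a, d, f}, {a, e, f}, {b, c, d}, {b, c, e}, {b, c, f}, {b, d, e}, {b, d, f}, {b, e, f}, {c, d, e}, {c, d, f}, {c, e, f}, {d, e, f}, {a, b, c, d}, {a, b, c, e}, {a, b, c, f}, {a, b, d, e}, {a, b, d, f}, {a, b, e, f}, {a, c, d, e}, {a, c, d, f}, {a, c, e, f}, {a, d, e, f}, {b, c, d, e}, {b, c, d, f}, {b, c, e, f}, {b, d, e, f}, {c, d, e, f}, {a, b, c, d, e}, {a, b, c, d, f}, {a, b, c, e, f}, {a, b, d, e, f}, {a, c, d, e, f}, {b, c, d, e, f}, Ω } (|σ(𝒞)| = 64).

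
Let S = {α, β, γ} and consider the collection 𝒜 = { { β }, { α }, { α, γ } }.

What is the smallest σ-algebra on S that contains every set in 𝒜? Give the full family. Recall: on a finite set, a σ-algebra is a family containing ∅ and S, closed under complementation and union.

Seed the family with 𝒜 together with ∅ and S: { ∅, { α }, { β }, { α, γ }, S }.
Iteration 1: +2 →
  { α, β }  = { β } ∪ { α }
  { β, γ }  = S∖{ α }
  [7 total]
Iteration 2 (1 new):
  { γ }  = S∖{ α, β }
  [8 total]
After Iteration 3 the family is unchanged; done.

Therefore σ(𝒜) = { ∅, { α }, { β }, { γ }, { α, β }, { α, γ }, { β, γ }, S } (|σ(𝒜)| = 8).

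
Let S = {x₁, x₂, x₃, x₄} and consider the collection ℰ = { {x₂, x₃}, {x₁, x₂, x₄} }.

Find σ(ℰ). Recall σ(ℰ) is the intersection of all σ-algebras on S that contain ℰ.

Initial family (4 sets): { ∅, {x₂, x₃}, {x₁, x₂, x₄}, S }.
Pass 1 adds 2:
  {x₃}  = {x₁, x₂, x₄}ᶜ
  {x₁, x₄}  = {x₂, x₃}ᶜ
Pass 2: 1 new —
  {x₁, x₃, x₄}  = {x₃} ∪ {x₁, x₄}
Pass 3: 1 new —
  {x₂}  = {x₁, x₃, x₄}ᶜ
After Pass 4 the family is unchanged; done.

σ(ℰ) = { ∅, {x₂}, {x₃}, {x₁, x₄}, {x₂, x₃}, {x₁, x₂, x₄}, {x₁, x₃, x₄}, S }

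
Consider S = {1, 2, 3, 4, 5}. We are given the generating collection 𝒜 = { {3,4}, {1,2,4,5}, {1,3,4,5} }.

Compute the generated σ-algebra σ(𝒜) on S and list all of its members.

σ(𝒜) (16 sets): { {}, {2}, {3}, {4}, {1,5}, {2,3}, {2,4}, {3,4}, {1,2,5}, {1,3,5}, {1,4,5}, {2,3,4}, {1,2,3,5}, {1,2,4,5}, {1,3,4,5}, S }

Check:
Seed the family with 𝒜 together with ∅ and S: { {}, {3,4}, {1,2,4,5}, {1,3,4,5}, S }.
Step 1: 3 new —
  {2}  = complement {1,3,4,5}
  {3}  = complement {1,2,4,5}
  {1,2,5}  = complement {3,4}
Step 2: 3 new —
  {2,3}  = {3} ∪ {2}
  {2,3,4}  = {2} ∪ {3,4}
  {1,2,3,5}  = {3} ∪ {1,2,5}
Step 3. New:
  {4}  = complement {1,2,3,5}
  {1,5}  = complement {2,3,4}
  {1,4,5}  = complement {2,3}
Step 4 (2 new):
  {2,4}  = {4} ∪ {2}
  {1,3,5}  = {3} ∪ {1,5}
Step 5: already closed under ᶜ and ∪.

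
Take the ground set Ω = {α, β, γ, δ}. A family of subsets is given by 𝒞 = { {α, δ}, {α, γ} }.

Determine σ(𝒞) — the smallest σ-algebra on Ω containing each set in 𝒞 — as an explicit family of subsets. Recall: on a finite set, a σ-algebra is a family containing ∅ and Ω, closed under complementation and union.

Answer: σ(𝒞) = { ∅, {α}, {β}, {γ}, {δ}, {α, β}, {α, γ}, {α, δ}, {β, γ}, {β, δ}, {γ, δ}, {α, β, γ}, {α, β, δ}, {α, γ, δ}, {β, γ, δ}, Ω }

Check:
Begin from { ∅, {α, γ}, {α, δ}, Ω } (that is, 𝒞 plus ∅ and Ω).
Step 1: +3 →
  {β, γ}  = ᶜ of {α, δ}
  {β, δ}  = ᶜ of {α, γ}
  {α, γ, δ}  = {α, γ} ∪ {α, δ}
Step 2 adds 4:
  {β}  = ᶜ of {α, γ, δ}
  {α, β, γ}  = {β, γ} ∪ {α, γ}
  {α, β, δ}  = {α, δ} ∪ {β, δ}
  {β, γ, δ}  = {β, γ} ∪ {β, δ}
Step 3 (3 new):
  {α}  = ᶜ of {β, γ, δ}
  {γ}  = ᶜ of {α, β, δ}
  {δ}  = ᶜ of {α, β, γ}
Step 4: +2 →
  {α, β}  = {β} ∪ {α}
  {γ, δ}  = {γ} ∪ {δ}
Step 5 adds nothing — fixpoint reached.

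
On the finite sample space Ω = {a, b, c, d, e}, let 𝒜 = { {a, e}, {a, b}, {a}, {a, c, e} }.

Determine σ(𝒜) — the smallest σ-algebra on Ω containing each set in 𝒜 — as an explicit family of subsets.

σ(𝒜) = { {}, {a}, {b}, {c}, {d}, {e}, {a, b}, {a, c}, {a, d}, {a, e}, {b, c}, {b, d}, {b, e}, {c, d}, {c, e}, {d, e}, {a, b, c}, {a, b, d}, {a, b, e}, {a, c, d}, {a, c, e}, {a, d, e}, {b, c, d}, {b, c, e}, {b, d, e}, {c, d, e}, {a, b, c, d}, {a, b, c, e}, {a, b, d, e}, {a, c, d, e}, {b, c, d, e}, Ω }

Trace:
Initial family (6 sets): { {}, {a}, {a, b}, {a, e}, {a, c, e}, Ω }.
Iteration 1: +6 →
  {b, d}  = complement {a, c, e}
  {a, b, e}  = {a, b} ∪ {a, e}
  {b, c, d}  = complement {a, e}
  {c, d, e}  = complement {a, b}
  {a, b, c, e}  = {a, b} ∪ {a, c, e}
  {b, c, d, e}  = complement {a}
  |family| = 12
Iteration 2 (6 new):
  {d}  = complement {a, b, c, e}
  {c, d}  = complement {a, b, e}
  {a, b, d}  = {a, b} ∪ {b, d}
  {a, b, c, d}  = {a, b} ∪ {b, c, d}
  {a, b, d, e}  = {a, b, e} ∪ {b, d}
  {a, c, d, e}  = {c, d, e} ∪ {a, c, e}
  |family| = 18
Iteration 3. New:
  {b}  = complement {a, c, d, e}
  {c}  = complement {a, b, d, e}
  {e}  = complement {a, b, c, d}
  {a, d}  = {d} ∪ {a}
  {c, e}  = complement {a, b, d}
  {a, c, d}  = {c, d} ∪ {a}
  {a, d, e}  = {a, e} ∪ {d}
  |family| = 25
Iteration 4: +7 →
  {a, c}  = {c} ∪ {a}
  {b, c}  = complement {a, d, e}
  {b, e}  = complement {a, c, d}
  {d, e}  = {e} ∪ {d}
  {a, b, c}  = {a, b} ∪ {c}
  {b, c, e}  = complement {a, d}
  {b, d, e}  = {e} ∪ {b, d}
  |family| = 32
Iteration 5: no new sets; the family is a σ-algebra.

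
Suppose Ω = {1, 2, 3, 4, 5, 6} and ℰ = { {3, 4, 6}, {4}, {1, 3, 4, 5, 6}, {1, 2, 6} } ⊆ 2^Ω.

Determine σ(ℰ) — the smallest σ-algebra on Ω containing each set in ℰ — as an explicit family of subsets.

Begin from { {}, {4}, {1, 2, 6}, {3, 4, 6}, {1, 3, 4, 5, 6}, Ω } (that is, ℰ plus ∅ and Ω).
Iteration 1 (6 new):
  {2}  = {1, 3, 4, 5, 6}ᶜ
  {1, 2, 5}  = {3, 4, 6}ᶜ
  {3, 4, 5}  = {1, 2, 6}ᶜ
  {1, 2, 4, 6}  = {4} ∪ {1, 2, 6}
  {1, 2, 3, 4, 6}  = {3, 4, 6} ∪ {1, 2, 6}
  {1, 2, 3, 5, 6}  = {4}ᶜ
  (now 12)
Iteration 2 adds 10:
  {5}  = {1, 2, 3, 4, 6}ᶜ
  {2, 4}  = {2} ∪ {4}
  {3, 5}  = {1, 2, 4, 6}ᶜ
  {1, 2, 4, 5}  = {1, 2, 5} ∪ {4}
  {1, 2, 5, 6}  = {1, 2, 5} ∪ {1, 2, 6}
  {2, 3, 4, 5}  = {3, 4, 5} ∪ {2}
  {2, 3, 4, 6}  = {2} ∪ {3, 4, 6}
  {3, 4, 5, 6}  = {3, 4, 5} ∪ {3, 4, 6}
  {1, 2, 3, 4, 5}  = {3, 4, 5} ∪ {1, 2, 5}
  {1, 2, 4, 5, 6}  = {1, 2, 4, 6} ∪ {1, 2, 5}
  (now 22)
Iteration 3 adds 14:
  {3}  = {1, 2, 4, 5, 6}ᶜ
  {6}  = {1, 2, 3, 4, 5}ᶜ
  {1, 2}  = {3, 4, 5, 6}ᶜ
  {1, 5}  = {2, 3, 4, 6}ᶜ
  {1, 6}  = {2, 3, 4, 5}ᶜ
  {2, 5}  = {2} ∪ {5}
  {3, 4}  = {1, 2, 5, 6}ᶜ
  {3, 6}  = {1, 2, 4, 5}ᶜ
  {4, 5}  = {5} ∪ {4}
  {2, 3, 5}  = {2} ∪ {3, 5}
  {2, 4, 5}  = {2, 4} ∪ {5}
  {1, 2, 3, 5}  = {3, 5} ∪ {1, 2, 5}
  {1, 3, 5, 6}  = {2, 4}ᶜ
  {2, 3, 4, 5, 6}  = {3, 4, 5} ∪ {2, 3, 4, 6}
  (now 36)
Iteration 4: 25 new —
  {1}  = {2, 3, 4, 5, 6}ᶜ
  {2, 3}  = {2} ∪ {3}
  {2, 6}  = {2} ∪ {6}
  {4, 6}  = {1, 2, 3, 5}ᶜ
  {5, 6}  = {6} ∪ {5}
  {1, 2, 3}  = {1, 2} ∪ {3}
  {1, 2, 4}  = {1, 2} ∪ {4}
  {1, 3, 5}  = {3} ∪ {1, 5}
  {1, 3, 6}  = {2, 4, 5}ᶜ
  {1, 4, 5}  = {4, 5} ∪ {1, 5}
  {1, 4, 6}  = {2, 3, 5}ᶜ
  {1, 5, 6}  = {1, 6} ∪ {5}
  {2, 3, 4}  = {3, 4} ∪ {2}
  {2, 3, 6}  = {2} ∪ {3, 6}
  {2, 4, 6}  = {6} ∪ {2, 4}
  {2, 5, 6}  = {2, 5} ∪ {6}
  {3, 5, 6}  = {6} ∪ {3, 5}
  {4, 5, 6}  = {6} ∪ {4, 5}
  {1, 2, 3, 4}  = {3, 4} ∪ {1, 2}
  {1, 2, 3, 6}  = {4, 5}ᶜ
  {1, 3, 4, 5}  = {3, 4, 5} ∪ {1, 5}
  {1, 3, 4, 6}  = {2, 5}ᶜ
  {1, 4, 5, 6}  = {1, 6} ∪ {4, 5}
  {2, 3, 5, 6}  = {2, 5} ∪ {3, 6}
  {2, 4, 5, 6}  = {6} ∪ {2, 4, 5}
  (now 61)
Iteration 5: +3 →
  {1, 3}  = {2, 4, 5, 6}ᶜ
  {1, 4}  = {2, 3, 5, 6}ᶜ
  {1, 3, 4}  = {2, 5, 6}ᶜ
  (now 64)
Iteration 6: stable.

|σ(ℰ)| = 64.  σ(ℰ) = { {}, {1}, {2}, {3}, {4}, {5}, {6}, {1, 2}, {1, 3}, {1, 4}, {1, 5}, {1, 6}, {2, 3}, {2, 4}, {2, 5}, {2, 6}, {3, 4}, {3, 5}, {3, 6}, {4, 5}, {4, 6}, {5, 6}, {1, 2, 3}, {1, 2, 4}, {1, 2, 5}, {1, 2, 6}, {1, 3, 4}, {1, 3, 5}, {1, 3, 6}, {1, 4, 5}, {1, 4, 6}, {1, 5, 6}, {2, 3, 4}, {2, 3, 5}, {2, 3, 6}, {2, 4, 5}, {2, 4, 6}, {2, 5, 6}, {3, 4, 5}, {3, 4, 6}, {3, 5, 6}, {4, 5, 6}, {1, 2, 3, 4}, {1, 2, 3, 5}, {1, 2, 3, 6}, {1, 2, 4, 5}, {1, 2, 4, 6}, {1, 2, 5, 6}, {1, 3, 4, 5}, {1, 3, 4, 6}, {1, 3, 5, 6}, {1, 4, 5, 6}, {2, 3, 4, 5}, {2, 3, 4, 6}, {2, 3, 5, 6}, {2, 4, 5, 6}, {3, 4, 5, 6}, {1, 2, 3, 4, 5}, {1, 2, 3, 4, 6}, {1, 2, 3, 5, 6}, {1, 2, 4, 5, 6}, {1, 3, 4, 5, 6}, {2, 3, 4, 5, 6}, Ω }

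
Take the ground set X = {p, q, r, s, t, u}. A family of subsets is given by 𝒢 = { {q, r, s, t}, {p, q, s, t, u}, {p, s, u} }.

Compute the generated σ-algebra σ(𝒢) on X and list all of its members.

Initial family (5 sets): { {}, {p, s, u}, {q, r, s, t}, {p, q, s, t, u}, X }.
Iteration 1 adds 3:
  {r}  = {p, q, s, t, u}ᶜ
  {p, u}  = {q, r, s, t}ᶜ
  {q, r, t}  = {p, s, u}ᶜ
  |family| = 8
Iteration 2: 3 new —
  {p, r, u}  = {r} ∪ {p, u}
  {p, r, s, u}  = {r} ∪ {p, s, u}
  {p, q, r, t, u}  = {q, r, t} ∪ {p, u}
  |family| = 11
Iteration 3: 3 new —
  {s}  = {p, q, r, t, u}ᶜ
  {q, t}  = {p, r, s, u}ᶜ
  {q, s, t}  = {p, r, u}ᶜ
  |family| = 14
Iteration 4: 2 new —
  {r, s}  = {r} ∪ {s}
  {p, q, t, u}  = {q, t} ∪ {p, u}
  |family| = 16
Iteration 5: already closed under ᶜ and ∪.

Hence σ(𝒢) has 16 members: { {}, {r}, {s}, {p, u}, {q, t}, {r, s}, {p, r, u}, {p, s, u}, {q, r, t}, {q, s, t}, {p, q, t, u}, {p, r, s, u}, {q, r, s, t}, {p, q, r, t, u}, {p, q, s, t, u}, X }.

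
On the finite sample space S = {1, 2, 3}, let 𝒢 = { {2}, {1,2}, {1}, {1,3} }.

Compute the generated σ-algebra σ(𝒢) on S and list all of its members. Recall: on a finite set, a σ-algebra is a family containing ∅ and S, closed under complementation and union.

Begin from { {}, {1}, {2}, {1,2}, {1,3}, S } (that is, 𝒢 plus ∅ and S).
Iteration 1: 2 new —
  {3}  = {1,2}ᶜ
  {2,3}  = {1}ᶜ
  — 8 sets.
After Iteration 2 the family is unchanged; done.

Hence σ(𝒢) has 8 members: { {}, {1}, {2}, {3}, {1,2}, {1,3}, {2,3}, S }.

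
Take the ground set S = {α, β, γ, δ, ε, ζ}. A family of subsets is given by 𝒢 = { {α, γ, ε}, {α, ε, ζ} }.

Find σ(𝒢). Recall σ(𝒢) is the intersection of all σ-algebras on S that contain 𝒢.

σ(𝒢) (16 sets): { {}, {γ}, {ζ}, {α, ε}, {β, δ}, {γ, ζ}, {α, γ, ε}, {α, ε, ζ}, {β, γ, δ}, {β, δ, ζ}, {α, β, δ, ε}, {α, γ, ε, ζ}, {β, γ, δ, ζ}, {α, β, γ, δ, ε}, {α, β, δ, ε, ζ}, S }

Working:
Begin from { {}, {α, γ, ε}, {α, ε, ζ}, S } (that is, 𝒢 plus ∅ and S).
Pass 1 (3 new):
  {β, γ, δ}  = S∖{α, ε, ζ}
  {β, δ, ζ}  = S∖{α, γ, ε}
  {α, γ, ε, ζ}  = {α, γ, ε} ∪ {α, ε, ζ}
  |family| = 7
Pass 2 (4 new):
  {β, δ}  = S∖{α, γ, ε, ζ}
  {β, γ, δ, ζ}  = {β, δ, ζ} ∪ {β, γ, δ}
  {α, β, γ, δ, ε}  = {β, γ, δ} ∪ {α, γ, ε}
  {α, β, δ, ε, ζ}  = {β, δ, ζ} ∪ {α, ε, ζ}
  |family| = 11
Pass 3: +3 →
  {γ}  = S∖{α, β, δ, ε, ζ}
  {ζ}  = S∖{α, β, γ, δ, ε}
  {α, ε}  = S∖{β, γ, δ, ζ}
  |family| = 14
Pass 4 (2 new):
  {γ, ζ}  = {γ} ∪ {ζ}
  {α, β, δ, ε}  = {α, ε} ∪ {β, δ}
  |family| = 16
After Pass 5 the family is unchanged; done.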